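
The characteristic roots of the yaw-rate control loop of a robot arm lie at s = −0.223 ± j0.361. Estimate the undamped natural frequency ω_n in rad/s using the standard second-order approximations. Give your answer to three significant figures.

ω_n ≈ 0.424 rad/s

The poles are at −σ ± jω_d with σ = 0.223 and ω_d = 0.361, so ω_n = √(σ²+ω_d²) = 0.424 rad/s and ζ = σ/ω_n = 0.526.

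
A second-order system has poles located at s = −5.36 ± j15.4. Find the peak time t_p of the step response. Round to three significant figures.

t_p = π/ω_d with ω_d = 15.4 (the imaginary part), so t_p = 0.204 s.

t_p ≈ 0.204 s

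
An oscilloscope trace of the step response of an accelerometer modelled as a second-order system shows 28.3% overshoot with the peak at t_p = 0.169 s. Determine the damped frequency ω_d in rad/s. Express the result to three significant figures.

t_p = π/ω_d, so ω_d = π/0.169 = 18.6 rad/s.

ω_d ≈ 18.6 rad/s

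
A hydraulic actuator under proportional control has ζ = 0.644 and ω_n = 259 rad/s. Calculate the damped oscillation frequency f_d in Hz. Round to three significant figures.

ω_d = ω_n√(1−ζ²) = 259·√0.585 = 198 rad/s.
f_d = ω_d/(2π) = 31.5 Hz.

f_d ≈ 31.5 Hz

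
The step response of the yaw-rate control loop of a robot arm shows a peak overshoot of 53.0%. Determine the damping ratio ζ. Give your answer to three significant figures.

ζ ≈ 0.198

Inverting the overshoot relation: ζ = |ln 0.530|/√(π² + ln²0.530) = 0.198.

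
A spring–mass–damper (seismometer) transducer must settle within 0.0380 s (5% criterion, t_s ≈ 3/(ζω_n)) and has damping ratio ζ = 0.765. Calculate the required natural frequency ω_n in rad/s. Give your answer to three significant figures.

ω_n ≈ 103 rad/s

Rearranging t_s ≈ 3/(ζω_n) gives ω_n = 3/(ζ·t_s) = 3/(0.765 × 0.0380) = 103 rad/s.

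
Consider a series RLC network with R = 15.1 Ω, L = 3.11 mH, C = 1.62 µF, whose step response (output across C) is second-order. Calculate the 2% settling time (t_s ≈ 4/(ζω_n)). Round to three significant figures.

t_s ≈ 0.00165 s

For a series RLC circuit (capacitor voltage as output), ω_n = 1/√(LC) = 1/√(3.11 mH · 1.62 µF) = 14100 rad/s.
ζ = (R/2)·√(C/L) = (15.1/2)·√(1.62 µF/3.11 mH) = 0.172.
t_s ≈ 4/(ζω_n) = 0.00165 s.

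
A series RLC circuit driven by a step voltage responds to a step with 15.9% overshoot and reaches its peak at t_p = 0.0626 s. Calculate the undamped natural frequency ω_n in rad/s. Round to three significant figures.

ω_n ≈ 58.1 rad/s

ζ from %OS: ζ = |ln 0.159|/√(π²+ln²0.159) = 0.505.
t_p = π/ω_d ⇒ ω_d = 50.2 rad/s; then ω_n = ω_d/√(1−ζ²) = 58.1 rad/s.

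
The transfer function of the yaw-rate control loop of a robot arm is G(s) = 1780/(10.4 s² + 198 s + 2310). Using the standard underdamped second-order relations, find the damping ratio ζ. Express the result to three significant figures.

Dividing through by 10.4: denominator becomes s² + 19.04 s + 222.1.
So ω_n = √222.1 = 14.9 rad/s and ζ = 19.04/(2·14.9) = 0.639.

ζ ≈ 0.639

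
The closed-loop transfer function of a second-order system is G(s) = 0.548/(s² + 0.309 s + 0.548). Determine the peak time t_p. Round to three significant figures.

Matching coefficients with s² + 2ζω_n s + ω_n² gives ω_n² = 0.548 ⇒ ω_n = 0.740 rad/s, and ζ = 0.309/(2ω_n) = 0.209.
ω_d = 0.740·√(1 − 0.209²) = 0.724 rad/s. Then t_p = π/ω_d = 4.34 s.

t_p ≈ 4.34 s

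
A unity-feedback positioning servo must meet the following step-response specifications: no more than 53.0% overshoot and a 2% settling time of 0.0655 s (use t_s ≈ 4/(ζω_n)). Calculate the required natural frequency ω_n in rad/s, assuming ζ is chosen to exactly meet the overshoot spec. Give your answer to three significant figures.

Inverting the overshoot relation: ζ = |ln 0.530|/√(π² + ln²0.530) = 0.198.
Then ω_n = 4/(ζ t_s) = 4/(0.198 × 0.0655) = 308 rad/s.

ω_n ≈ 308 rad/s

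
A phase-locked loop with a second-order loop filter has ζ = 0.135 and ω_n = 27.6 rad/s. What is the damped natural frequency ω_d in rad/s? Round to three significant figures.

ω_d ≈ 27.3 rad/s

ω_d = ω_n√(1−ζ²) = 27.6·√0.982 = 27.3 rad/s.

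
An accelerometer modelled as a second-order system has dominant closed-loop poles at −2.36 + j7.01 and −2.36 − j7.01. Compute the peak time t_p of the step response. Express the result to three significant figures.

t_p ≈ 0.448 s

t_p = π/ω_d with ω_d = 7.01 (the imaginary part), so t_p = 0.448 s.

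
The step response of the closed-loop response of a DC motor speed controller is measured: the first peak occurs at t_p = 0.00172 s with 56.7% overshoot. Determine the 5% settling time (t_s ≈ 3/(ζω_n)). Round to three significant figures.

The overshoot fixes ζ = −ln(OS)/√(π²+ln²(OS)) = 0.178.
t_p = π/ω_d ⇒ ω_d = 1830 rad/s; then ω_n = ω_d/√(1−ζ²) = 1860 rad/s.
t_s ≈ 3/(ζω_n) = 3/(0.178·1860) = 0.00909 s.

t_s ≈ 0.00909 s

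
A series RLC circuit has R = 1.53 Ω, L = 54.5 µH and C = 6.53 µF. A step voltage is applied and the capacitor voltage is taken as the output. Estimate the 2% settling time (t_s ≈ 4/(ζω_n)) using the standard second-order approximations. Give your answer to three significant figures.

t_s ≈ 0.000285 s

For a series RLC circuit (capacitor voltage as output), ω_n = 1/√(LC) = 1/√(54.5 µH · 6.53 µF) = 53000 rad/s.
ζ = (R/2)·√(C/L) = (1.53/2)·√(6.53 µF/54.5 µH) = 0.265.
t_s ≈ 4/(ζω_n) = 0.000285 s.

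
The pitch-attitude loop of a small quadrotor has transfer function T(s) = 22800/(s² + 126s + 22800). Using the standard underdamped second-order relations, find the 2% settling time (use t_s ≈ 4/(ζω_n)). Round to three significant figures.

Comparing the denominator to s² + 2ζω_n s + ω_n²: ω_n = √22800 = 151 rad/s, and 2ζω_n = 126 so ζ = 126/(2·151) = 0.417.
t_s ≈ 4/(ζω_n) = 4/(0.417·151) = 0.0635 s.

t_s ≈ 0.0635 s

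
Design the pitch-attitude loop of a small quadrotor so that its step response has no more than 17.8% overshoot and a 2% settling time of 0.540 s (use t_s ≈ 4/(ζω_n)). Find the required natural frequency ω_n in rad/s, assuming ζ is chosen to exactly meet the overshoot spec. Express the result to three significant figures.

Inverting the overshoot relation: ζ = |ln 0.178|/√(π² + ln²0.178) = 0.482.
From t_s ≈ 4/(ζω_n): ω_n = 4/(ζ·t_s) = 4/(0.482·0.540) = 15.4 rad/s.

ω_n ≈ 15.4 rad/s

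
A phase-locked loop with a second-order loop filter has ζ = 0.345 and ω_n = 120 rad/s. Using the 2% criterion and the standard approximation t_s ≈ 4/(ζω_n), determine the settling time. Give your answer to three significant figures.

t_s ≈ 0.0966 s

t_s ≈ 4/(ζω_n) = 4/(0.345 × 120) = 0.0966 s.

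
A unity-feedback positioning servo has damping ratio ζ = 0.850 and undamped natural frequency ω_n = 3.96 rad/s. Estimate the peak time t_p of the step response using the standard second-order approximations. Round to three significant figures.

The damped frequency is ω_d = ω_n√(1−ζ²) = 3.96·√(1−0.722) = 2.09 rad/s.
Peak time t_p = π/ω_d = π/2.09 = 1.51 s.

t_p ≈ 1.51 s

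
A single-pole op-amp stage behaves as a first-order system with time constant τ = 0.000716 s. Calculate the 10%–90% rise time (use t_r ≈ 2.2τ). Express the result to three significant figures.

t_r ≈ 2.2τ = 0.00158 s.

t_r ≈ 0.00158 s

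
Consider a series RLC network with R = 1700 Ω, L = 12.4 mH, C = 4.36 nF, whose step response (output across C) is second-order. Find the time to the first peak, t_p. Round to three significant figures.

t_p ≈ 0.0000267 s

For a series RLC circuit (capacitor voltage as output), ω_n = 1/√(LC) = 1/√(12.4 mH · 4.36 nF) = 136000 rad/s.
ζ = (R/2)·√(C/L) = (1700/2)·√(4.36 nF/12.4 mH) = 0.504.
The damped frequency ω_d = ω_n√(1−ζ²) = 117000 rad/s. t_p = π/ω_d = 0.0000267 s.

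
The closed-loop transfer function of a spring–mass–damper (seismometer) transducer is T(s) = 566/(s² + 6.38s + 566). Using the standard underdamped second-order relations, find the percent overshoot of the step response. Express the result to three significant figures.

Matching coefficients with s² + 2ζω_n s + ω_n² gives ω_n² = 566 ⇒ ω_n = 23.8 rad/s, and ζ = 6.38/(2ω_n) = 0.134.
%OS = 100 e^{−πζ/√(1−ζ²)} with ζ = 0.134 gives 65.4%.

%OS ≈ 65.4%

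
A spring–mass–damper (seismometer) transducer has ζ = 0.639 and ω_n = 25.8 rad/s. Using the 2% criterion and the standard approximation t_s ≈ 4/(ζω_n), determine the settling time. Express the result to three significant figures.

t_s ≈ 0.243 s

t_s ≈ 4/(ζω_n) = 4/(0.639 × 25.8) = 0.243 s.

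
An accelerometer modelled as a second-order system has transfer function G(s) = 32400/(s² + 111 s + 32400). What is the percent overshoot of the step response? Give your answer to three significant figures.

Comparing the denominator to s² + 2ζω_n s + ω_n²: ω_n = √32400 = 180 rad/s, and 2ζω_n = 111 so ζ = 111/(2·180) = 0.308.
Overshoot: exp(−π·0.308/√(1−0.308²)) = 0.361, i.e. 36.1%.

%OS ≈ 36.1%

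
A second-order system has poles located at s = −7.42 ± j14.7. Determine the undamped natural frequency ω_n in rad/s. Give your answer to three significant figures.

ω_n ≈ 16.5 rad/s

With σ = 7.42, ω_d = 14.7: ω_n = √(σ²+ω_d²) = 16.5 rad/s, ζ = σ/ω_n = 0.451.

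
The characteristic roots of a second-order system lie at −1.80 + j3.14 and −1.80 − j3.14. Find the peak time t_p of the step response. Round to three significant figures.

t_p ≈ 1.00 s

t_p = π/ω_d with ω_d = 3.14 (the imaginary part), so t_p = 1.00 s.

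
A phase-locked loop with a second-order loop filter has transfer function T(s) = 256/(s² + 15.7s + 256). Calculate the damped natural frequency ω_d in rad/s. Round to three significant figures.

ω_d ≈ 13.9 rad/s

Comparing the denominator to s² + 2ζω_n s + ω_n²: ω_n = √256 = 16.0 rad/s, and 2ζω_n = 15.7 so ζ = 15.7/(2·16.0) = 0.491.
The damped frequency ω_d = ω_n√(1−ζ²) = 13.9 rad/s.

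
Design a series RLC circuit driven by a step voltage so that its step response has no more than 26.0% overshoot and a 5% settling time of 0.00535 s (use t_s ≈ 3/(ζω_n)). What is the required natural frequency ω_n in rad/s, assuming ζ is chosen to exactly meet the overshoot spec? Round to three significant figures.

ω_n ≈ 1420 rad/s

From %OS = 100·exp(−πζ/√(1−ζ²)), invert to get ζ = −ln(OS)/√(π² + ln²(OS)) with OS = 0.260.
−ln 0.260 = 1.347, so ζ = 1.347/√(π² + 1.815) = 0.394.
Then ω_n = 3/(ζ t_s) = 3/(0.394 × 0.00535) = 1420 rad/s.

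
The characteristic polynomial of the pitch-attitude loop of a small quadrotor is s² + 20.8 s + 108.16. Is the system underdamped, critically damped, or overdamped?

a² − 4b = 20.8² − 4·108.16 = 0 (repeated real root); the system is critically damped.

critically damped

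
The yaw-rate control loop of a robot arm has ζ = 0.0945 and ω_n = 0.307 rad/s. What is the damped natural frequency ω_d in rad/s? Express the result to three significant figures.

ω_d = ω_n√(1−ζ²) = 0.307·√0.991 = 0.306 rad/s.

ω_d ≈ 0.306 rad/s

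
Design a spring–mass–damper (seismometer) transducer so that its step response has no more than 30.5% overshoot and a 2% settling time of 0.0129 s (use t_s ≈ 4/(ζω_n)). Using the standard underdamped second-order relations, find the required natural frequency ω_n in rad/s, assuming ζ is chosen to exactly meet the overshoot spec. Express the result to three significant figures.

ω_n ≈ 877 rad/s

From %OS = 100·exp(−πζ/√(1−ζ²)), invert to get ζ = −ln(OS)/√(π² + ln²(OS)) with OS = 0.305.
−ln 0.305 = 1.187, so ζ = 1.187/√(π² + 1.410) = 0.354.
From t_s ≈ 4/(ζω_n): ω_n = 4/(ζ·t_s) = 4/(0.354·0.0129) = 877 rad/s.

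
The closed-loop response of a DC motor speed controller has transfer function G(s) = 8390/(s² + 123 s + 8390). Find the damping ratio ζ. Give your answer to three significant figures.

Matching coefficients with s² + 2ζω_n s + ω_n² gives ω_n² = 8390 ⇒ ω_n = 91.6 rad/s, and ζ = 123/(2ω_n) = 0.671.

ζ ≈ 0.671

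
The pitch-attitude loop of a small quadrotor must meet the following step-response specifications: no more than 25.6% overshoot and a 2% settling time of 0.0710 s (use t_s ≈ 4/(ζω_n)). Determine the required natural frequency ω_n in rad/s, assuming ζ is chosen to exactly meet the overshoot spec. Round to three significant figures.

From %OS = 100·exp(−πζ/√(1−ζ²)), invert to get ζ = −ln(OS)/√(π² + ln²(OS)) with OS = 0.256.
−ln 0.256 = 1.363, so ζ = 1.363/√(π² + 1.857) = 0.398.
From t_s ≈ 4/(ζω_n): ω_n = 4/(ζ·t_s) = 4/(0.398·0.0710) = 142 rad/s.

ω_n ≈ 142 rad/s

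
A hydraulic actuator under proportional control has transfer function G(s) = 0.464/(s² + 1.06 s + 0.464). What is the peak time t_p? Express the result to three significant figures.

t_p ≈ 7.34 s

Comparing the denominator to s² + 2ζω_n s + ω_n²: ω_n = √0.464 = 0.681 rad/s, and 2ζω_n = 1.06 so ζ = 1.06/(2·0.681) = 0.778.
ω_d = 0.681·√(1 − 0.778²) = 0.428 rad/s. Then t_p = π/ω_d = 7.34 s.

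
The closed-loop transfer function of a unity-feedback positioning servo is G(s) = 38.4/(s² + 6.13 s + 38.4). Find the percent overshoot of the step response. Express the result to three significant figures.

%OS ≈ 16.7%

Comparing the denominator to s² + 2ζω_n s + ω_n²: ω_n = √38.4 = 6.20 rad/s, and 2ζω_n = 6.13 so ζ = 6.13/(2·6.20) = 0.495.
%OS = 100 e^{−πζ/√(1−ζ²)} with ζ = 0.495 gives 16.7%.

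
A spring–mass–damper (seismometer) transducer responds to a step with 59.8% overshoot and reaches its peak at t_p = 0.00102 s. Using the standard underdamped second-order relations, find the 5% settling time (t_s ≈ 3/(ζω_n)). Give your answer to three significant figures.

t_s ≈ 0.00595 s

From the overshoot, ζ = −ln(OS)/√(π²+ln²(OS)) = 0.162.
From t_p = π/ω_d, ω_d = π/0.00102 = 3080 rad/s, so ω_n = ω_d/√(1−ζ²) = 3120 rad/s.
t_s ≈ 3/(ζω_n) = 3/(0.162·3120) = 0.00595 s.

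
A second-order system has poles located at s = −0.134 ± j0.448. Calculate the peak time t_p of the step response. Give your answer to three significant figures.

t_p ≈ 7.01 s

t_p = π/ω_d with ω_d = 0.448 (the imaginary part), so t_p = 7.01 s.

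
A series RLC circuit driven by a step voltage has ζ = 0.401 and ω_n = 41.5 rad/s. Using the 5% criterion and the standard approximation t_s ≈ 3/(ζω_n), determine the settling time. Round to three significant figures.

t_s ≈ 0.180 s

t_s ≈ 3/(ζω_n) = 3/(0.401 × 41.5) = 0.180 s.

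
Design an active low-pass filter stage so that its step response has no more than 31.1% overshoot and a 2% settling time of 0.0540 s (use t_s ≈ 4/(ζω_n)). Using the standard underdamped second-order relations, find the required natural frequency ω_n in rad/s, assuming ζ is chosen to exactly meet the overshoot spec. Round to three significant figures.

ω_n ≈ 213 rad/s

ζ = −ln(OS)/√(π² + (ln OS)²). With OS = 0.311, ln OS = −1.168 and ζ = 1.168/3.352 = 0.348.
Then ω_n = 4/(ζ t_s) = 4/(0.348 × 0.0540) = 213 rad/s.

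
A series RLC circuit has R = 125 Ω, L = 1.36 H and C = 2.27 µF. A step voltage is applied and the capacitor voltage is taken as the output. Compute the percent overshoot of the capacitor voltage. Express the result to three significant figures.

For a series RLC circuit (capacitor voltage as output), ω_n = 1/√(LC) = 1/√(1.36 H · 2.27 µF) = 569 rad/s.
ζ = (R/2)·√(C/L) = (125/2)·√(2.27 µF/1.36 H) = 0.0807.
Overshoot: exp(−π·0.0807/√(1−0.0807²)) = 0.775, i.e. 77.5%.

%OS ≈ 77.5%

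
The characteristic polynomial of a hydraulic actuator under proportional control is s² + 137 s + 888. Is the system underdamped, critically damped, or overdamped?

overdamped

a² − 4b = 15000 > 0 (two distinct real roots); the system is overdamped.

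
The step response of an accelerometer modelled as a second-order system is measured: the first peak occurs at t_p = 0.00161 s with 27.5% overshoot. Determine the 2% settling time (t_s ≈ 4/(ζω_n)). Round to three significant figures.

t_s ≈ 0.00499 s

ζ from %OS: ζ = |ln 0.275|/√(π²+ln²0.275) = 0.380.
From t_p = π/ω_d, ω_d = π/0.00161 = 1950 rad/s, so ω_n = ω_d/√(1−ζ²) = 2110 rad/s.
t_s ≈ 4/(ζω_n) = 4/(0.380·2110) = 0.00499 s.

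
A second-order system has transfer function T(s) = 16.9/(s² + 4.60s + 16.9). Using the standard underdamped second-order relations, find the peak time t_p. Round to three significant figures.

Comparing the denominator to s² + 2ζω_n s + ω_n²: ω_n = √16.9 = 4.11 rad/s, and 2ζω_n = 4.60 so ζ = 4.60/(2·4.11) = 0.559.
ω_d = 4.11·√(1 − 0.559²) = 3.41 rad/s. Then t_p = π/ω_d = 0.922 s.

t_p ≈ 0.922 s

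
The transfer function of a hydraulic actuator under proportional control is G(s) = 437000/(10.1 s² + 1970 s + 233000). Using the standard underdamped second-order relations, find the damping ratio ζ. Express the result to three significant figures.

Dividing through by 10.1: denominator becomes s² + 195.0 s + 23070.
So ω_n = √23070 = 152 rad/s and ζ = 195.0/(2·152) = 0.642.

ζ ≈ 0.642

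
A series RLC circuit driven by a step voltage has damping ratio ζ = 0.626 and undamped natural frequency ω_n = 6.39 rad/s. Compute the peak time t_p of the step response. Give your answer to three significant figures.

The damped frequency is ω_d = ω_n√(1−ζ²) = 6.39·√(1−0.392) = 4.98 rad/s.
Peak time t_p = π/ω_d = π/4.98 = 0.630 s.

t_p ≈ 0.630 s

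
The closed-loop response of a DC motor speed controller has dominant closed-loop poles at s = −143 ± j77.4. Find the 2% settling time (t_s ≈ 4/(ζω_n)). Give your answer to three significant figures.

t_s ≈ 0.0280 s

For poles at −σ ± jω_d, ζω_n = σ = 143, so t_s ≈ 4/σ = 0.0280 s.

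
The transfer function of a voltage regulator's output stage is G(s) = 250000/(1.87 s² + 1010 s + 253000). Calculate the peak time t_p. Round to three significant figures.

Dividing through by 1.87: denominator becomes s² + 540.1 s + 135300.
So ω_n = √135300 = 368 rad/s and ζ = 540.1/(2·368) = 0.734.
ω_d = ω_n√(1−ζ²) = 250 rad/s. t_p = π/ω_d = 0.0126 s.

t_p ≈ 0.0126 s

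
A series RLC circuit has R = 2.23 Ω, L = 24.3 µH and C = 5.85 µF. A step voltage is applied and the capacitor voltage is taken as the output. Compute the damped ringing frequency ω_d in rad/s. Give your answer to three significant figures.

ω_d ≈ 70200 rad/s

For a series RLC circuit (capacitor voltage as output), ω_n = 1/√(LC) = 1/√(24.3 µH · 5.85 µF) = 83900 rad/s.
ζ = (R/2)·√(C/L) = (2.23/2)·√(5.85 µF/24.3 µH) = 0.547.
ω_d = ω_n√(1−ζ²) = 70200 rad/s.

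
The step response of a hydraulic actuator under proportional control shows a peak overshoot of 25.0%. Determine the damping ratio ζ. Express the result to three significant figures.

ζ ≈ 0.404

Inverting the overshoot relation: ζ = |ln 0.250|/√(π² + ln²0.250) = 0.404.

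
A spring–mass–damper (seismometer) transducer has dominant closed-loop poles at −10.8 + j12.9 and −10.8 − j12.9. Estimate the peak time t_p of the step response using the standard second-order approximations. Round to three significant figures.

t_p = π/ω_d with ω_d = 12.9 (the imaginary part), so t_p = 0.244 s.

t_p ≈ 0.244 s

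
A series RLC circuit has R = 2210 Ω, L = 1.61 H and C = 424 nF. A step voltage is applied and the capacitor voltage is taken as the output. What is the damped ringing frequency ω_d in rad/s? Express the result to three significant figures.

For a series RLC circuit (capacitor voltage as output), ω_n = 1/√(LC) = 1/√(1.61 H · 424 nF) = 1210 rad/s.
ζ = (R/2)·√(C/L) = (2210/2)·√(424 nF/1.61 H) = 0.567.
ω_d = 1210·√(1 − 0.567²) = 997 rad/s.

ω_d ≈ 997 rad/s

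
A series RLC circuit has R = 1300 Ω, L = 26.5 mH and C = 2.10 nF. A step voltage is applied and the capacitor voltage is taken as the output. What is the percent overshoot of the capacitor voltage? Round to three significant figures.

For a series RLC circuit (capacitor voltage as output), ω_n = 1/√(LC) = 1/√(26.5 mH · 2.10 nF) = 134000 rad/s.
ζ = (R/2)·√(C/L) = (1300/2)·√(2.10 nF/26.5 mH) = 0.183.
%OS = 100 e^{−πζ/√(1−ζ²)} with ζ = 0.183 gives 55.7%.

%OS ≈ 55.7%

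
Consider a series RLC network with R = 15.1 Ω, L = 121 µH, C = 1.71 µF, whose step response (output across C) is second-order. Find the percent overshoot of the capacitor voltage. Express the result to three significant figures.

For a series RLC circuit (capacitor voltage as output), ω_n = 1/√(LC) = 1/√(121 µH · 1.71 µF) = 69500 rad/s.
ζ = (R/2)·√(C/L) = (15.1/2)·√(1.71 µF/121 µH) = 0.898.
%OS = 100 e^{−πζ/√(1−ζ²)} with ζ = 0.898 gives 0.167%.

%OS ≈ 0.167%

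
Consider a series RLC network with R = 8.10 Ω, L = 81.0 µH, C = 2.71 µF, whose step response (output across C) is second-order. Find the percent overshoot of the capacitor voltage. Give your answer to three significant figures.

For a series RLC circuit (capacitor voltage as output), ω_n = 1/√(LC) = 1/√(81.0 µH · 2.71 µF) = 67500 rad/s.
ζ = (R/2)·√(C/L) = (8.10/2)·√(2.71 µF/81.0 µH) = 0.741.
Overshoot: exp(−π·0.741/√(1−0.741²)) = 0.0313, i.e. 3.13%.

%OS ≈ 3.13%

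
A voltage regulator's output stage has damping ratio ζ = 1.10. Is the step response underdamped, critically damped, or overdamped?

overdamped

Since ζ = 1.10 > 1, the system is overdamped.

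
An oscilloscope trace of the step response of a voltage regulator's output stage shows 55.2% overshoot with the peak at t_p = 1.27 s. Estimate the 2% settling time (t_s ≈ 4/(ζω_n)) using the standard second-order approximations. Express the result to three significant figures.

ζ from %OS: ζ = |ln 0.552|/√(π²+ln²0.552) = 0.186.
t_p = π/ω_d ⇒ ω_d = 2.47 rad/s; then ω_n = ω_d/√(1−ζ²) = 2.52 rad/s.
t_s ≈ 4/(ζω_n) = 4/(0.186·2.52) = 8.55 s.

t_s ≈ 8.55 s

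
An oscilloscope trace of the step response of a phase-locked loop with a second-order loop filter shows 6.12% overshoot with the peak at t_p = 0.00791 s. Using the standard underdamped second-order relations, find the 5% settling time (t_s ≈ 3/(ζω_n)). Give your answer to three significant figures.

t_s ≈ 0.00849 s

From the overshoot, ζ = −ln(OS)/√(π²+ln²(OS)) = 0.665.
t_p = π/ω_d ⇒ ω_d = 397 rad/s; then ω_n = ω_d/√(1−ζ²) = 531 rad/s.
t_s ≈ 3/(ζω_n) = 3/(0.665·531) = 0.00849 s.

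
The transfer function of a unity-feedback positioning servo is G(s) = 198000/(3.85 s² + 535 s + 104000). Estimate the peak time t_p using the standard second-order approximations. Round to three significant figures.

t_p ≈ 0.0211 s

Dividing through by 3.85: denominator becomes s² + 139.0 s + 27010.
So ω_n = √27010 = 164 rad/s and ζ = 139.0/(2·164) = 0.423.
ω_d = ω_n√(1−ζ²) = 149 rad/s. t_p = π/ω_d = 0.0211 s.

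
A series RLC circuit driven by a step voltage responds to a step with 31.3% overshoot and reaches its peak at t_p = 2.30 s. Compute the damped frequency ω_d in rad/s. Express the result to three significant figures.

t_p = π/ω_d, so ω_d = π/2.30 = 1.37 rad/s.

ω_d ≈ 1.37 rad/s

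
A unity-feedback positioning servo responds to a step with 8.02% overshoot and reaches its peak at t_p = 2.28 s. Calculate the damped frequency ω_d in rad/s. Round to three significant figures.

ω_d ≈ 1.38 rad/s

t_p = π/ω_d, so ω_d = π/2.28 = 1.38 rad/s.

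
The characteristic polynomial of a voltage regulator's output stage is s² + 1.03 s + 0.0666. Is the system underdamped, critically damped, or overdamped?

overdamped

a² − 4b = 0.79 > 0 (two distinct real roots); the system is overdamped.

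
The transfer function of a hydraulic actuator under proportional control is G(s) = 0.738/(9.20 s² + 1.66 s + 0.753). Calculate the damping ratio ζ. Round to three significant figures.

Dividing through by 9.20: denominator becomes s² + 0.1804 s + 0.08185.
So ω_n = √0.08185 = 0.286 rad/s and ζ = 0.1804/(2·0.286) = 0.315.

ζ ≈ 0.315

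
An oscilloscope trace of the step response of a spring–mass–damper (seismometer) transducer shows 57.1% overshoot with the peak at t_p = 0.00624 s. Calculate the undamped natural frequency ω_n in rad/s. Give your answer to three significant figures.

From the overshoot, ζ = −ln(OS)/√(π²+ln²(OS)) = 0.176.
From t_p = π/ω_d, ω_d = π/0.00624 = 503 rad/s, so ω_n = ω_d/√(1−ζ²) = 511 rad/s.

ω_n ≈ 511 rad/s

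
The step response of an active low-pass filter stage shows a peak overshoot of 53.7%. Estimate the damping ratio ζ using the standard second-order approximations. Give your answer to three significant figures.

From %OS = 100·exp(−πζ/√(1−ζ²)), invert to get ζ = −ln(OS)/√(π² + ln²(OS)) with OS = 0.537.
−ln 0.537 = 0.6218, so ζ = 0.6218/√(π² + 0.3866) = 0.194.

ζ ≈ 0.194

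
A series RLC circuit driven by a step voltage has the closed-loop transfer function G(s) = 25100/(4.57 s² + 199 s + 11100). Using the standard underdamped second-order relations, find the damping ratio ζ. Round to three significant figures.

Dividing through by 4.57: denominator becomes s² + 43.54 s + 2429.
So ω_n = √2429 = 49.3 rad/s and ζ = 43.54/(2·49.3) = 0.442.

ζ ≈ 0.442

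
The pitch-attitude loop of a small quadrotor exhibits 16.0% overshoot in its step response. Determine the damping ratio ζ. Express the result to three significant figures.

ζ = −ln(OS)/√(π² + (ln OS)²). With OS = 0.160, ln OS = −1.833 and ζ = 1.833/3.637 = 0.504.

ζ ≈ 0.504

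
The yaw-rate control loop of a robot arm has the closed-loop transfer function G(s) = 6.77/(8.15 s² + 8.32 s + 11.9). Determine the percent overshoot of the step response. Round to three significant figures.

Dividing through by 8.15: denominator becomes s² + 1.021 s + 1.460.
So ω_n = √1.460 = 1.21 rad/s and ζ = 1.021/(2·1.21) = 0.422.
%OS = 100 e^{−πζ/√(1−ζ²)} with ζ = 0.422 gives 23.1%.

%OS ≈ 23.1%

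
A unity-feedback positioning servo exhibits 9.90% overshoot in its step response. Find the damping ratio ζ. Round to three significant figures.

Inverting the overshoot relation: ζ = |ln 0.0990|/√(π² + ln²0.0990) = 0.593.

ζ ≈ 0.593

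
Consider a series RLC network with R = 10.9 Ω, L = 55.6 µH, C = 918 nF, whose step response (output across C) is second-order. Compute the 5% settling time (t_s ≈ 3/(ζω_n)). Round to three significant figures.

t_s ≈ 0.0000306 s

For a series RLC circuit (capacitor voltage as output), ω_n = 1/√(LC) = 1/√(55.6 µH · 918 nF) = 140000 rad/s.
ζ = (R/2)·√(C/L) = (10.9/2)·√(918 nF/55.6 µH) = 0.700.
t_s ≈ 3/(ζω_n) = 0.0000306 s.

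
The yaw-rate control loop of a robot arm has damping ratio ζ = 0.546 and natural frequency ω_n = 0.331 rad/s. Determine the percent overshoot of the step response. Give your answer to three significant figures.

%OS ≈ 12.9%

For an underdamped second-order system, %OS = 100·exp(−πζ/√(1−ζ²)).
πζ/√(1−ζ²) = π·0.546/√(1−0.298) = 2.047, so %OS = 100·e^(−2.047) = 12.9%.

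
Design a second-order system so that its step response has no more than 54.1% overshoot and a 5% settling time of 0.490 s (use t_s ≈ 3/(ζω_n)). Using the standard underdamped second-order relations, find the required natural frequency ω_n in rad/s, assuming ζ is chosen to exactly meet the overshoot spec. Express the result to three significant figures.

ζ = −ln(OS)/√(π² + (ln OS)²). With OS = 0.541, ln OS = −0.6143 and ζ = 0.6143/3.201 = 0.192.
From t_s ≈ 3/(ζω_n): ω_n = 3/(ζ·t_s) = 3/(0.192·0.490) = 31.9 rad/s.

ω_n ≈ 31.9 rad/s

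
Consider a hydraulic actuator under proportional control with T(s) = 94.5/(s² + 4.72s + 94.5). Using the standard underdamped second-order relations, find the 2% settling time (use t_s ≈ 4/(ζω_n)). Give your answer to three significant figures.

t_s ≈ 1.69 s

Comparing the denominator to s² + 2ζω_n s + ω_n²: ω_n = √94.5 = 9.72 rad/s, and 2ζω_n = 4.72 so ζ = 4.72/(2·9.72) = 0.243.
t_s ≈ 4/(ζω_n) = 4/(0.243·9.72) = 1.69 s.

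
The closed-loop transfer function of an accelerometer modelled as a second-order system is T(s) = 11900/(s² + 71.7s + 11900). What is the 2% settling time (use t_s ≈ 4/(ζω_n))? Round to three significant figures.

t_s ≈ 0.112 s

ω_n = √11900 = 109 rad/s; ζ = 71.7/(2·109) = 0.329.
t_s ≈ 4/(ζω_n) = 4/(0.329·109) = 0.112 s.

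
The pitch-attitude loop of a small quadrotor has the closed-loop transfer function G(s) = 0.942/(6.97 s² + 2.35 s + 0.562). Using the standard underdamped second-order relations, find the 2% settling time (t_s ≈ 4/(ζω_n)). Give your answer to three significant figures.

Dividing through by 6.97: denominator becomes s² + 0.3372 s + 0.08063.
So ω_n = √0.08063 = 0.284 rad/s and ζ = 0.3372/(2·0.284) = 0.594.
t_s ≈ 4/(ζω_n) = 23.7 s.

t_s ≈ 23.7 s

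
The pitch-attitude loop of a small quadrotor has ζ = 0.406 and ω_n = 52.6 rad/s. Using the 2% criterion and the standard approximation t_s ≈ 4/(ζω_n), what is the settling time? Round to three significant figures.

t_s ≈ 0.187 s

t_s ≈ 4/(ζω_n) = 4/(0.406 × 52.6) = 0.187 s.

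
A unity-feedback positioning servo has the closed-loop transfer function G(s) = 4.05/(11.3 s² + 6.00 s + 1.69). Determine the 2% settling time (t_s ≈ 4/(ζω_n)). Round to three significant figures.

t_s ≈ 15.1 s

Dividing through by 11.3: denominator becomes s² + 0.5310 s + 0.1496.
So ω_n = √0.1496 = 0.387 rad/s and ζ = 0.5310/(2·0.387) = 0.686.
t_s ≈ 4/(ζω_n) = 15.1 s.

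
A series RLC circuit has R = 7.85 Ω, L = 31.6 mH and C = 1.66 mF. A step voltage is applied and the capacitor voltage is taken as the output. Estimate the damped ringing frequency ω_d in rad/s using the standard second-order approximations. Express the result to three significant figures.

ω_d ≈ 60.3 rad/s

For a series RLC circuit (capacitor voltage as output), ω_n = 1/√(LC) = 1/√(31.6 mH · 1.66 mF) = 138 rad/s.
ζ = (R/2)·√(C/L) = (7.85/2)·√(1.66 mF/31.6 mH) = 0.900.
The damped frequency ω_d = ω_n√(1−ζ²) = 60.3 rad/s.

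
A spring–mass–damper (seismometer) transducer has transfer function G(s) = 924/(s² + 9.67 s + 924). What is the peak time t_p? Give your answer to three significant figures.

Matching coefficients with s² + 2ζω_n s + ω_n² gives ω_n² = 924 ⇒ ω_n = 30.4 rad/s, and ζ = 9.67/(2ω_n) = 0.159.
ω_d = ω_n√(1−ζ²) = 30.0 rad/s. Then t_p = π/ω_d = 0.105 s.

t_p ≈ 0.105 s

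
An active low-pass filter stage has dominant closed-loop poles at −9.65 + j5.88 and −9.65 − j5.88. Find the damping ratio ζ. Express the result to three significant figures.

|pole| = ω_n = √(9.65² + 5.88²) = 11.3 rad/s; ζ = cos θ = σ/ω_n = 0.854.

ζ ≈ 0.854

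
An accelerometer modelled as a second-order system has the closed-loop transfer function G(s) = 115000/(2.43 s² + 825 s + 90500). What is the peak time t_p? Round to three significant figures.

Dividing through by 2.43: denominator becomes s² + 339.5 s + 37240.
So ω_n = √37240 = 193 rad/s and ζ = 339.5/(2·193) = 0.880.
The damped frequency ω_d = ω_n√(1−ζ²) = 91.8 rad/s. t_p = π/ω_d = 0.0342 s.

t_p ≈ 0.0342 s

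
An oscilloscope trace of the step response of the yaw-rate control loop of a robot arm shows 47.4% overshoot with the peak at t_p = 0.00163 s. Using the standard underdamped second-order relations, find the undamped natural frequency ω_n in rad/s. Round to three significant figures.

ζ from %OS: ζ = |ln 0.474|/√(π²+ln²0.474) = 0.231.
t_p = π/ω_d ⇒ ω_d = 1930 rad/s; then ω_n = ω_d/√(1−ζ²) = 1980 rad/s.

ω_n ≈ 1980 rad/s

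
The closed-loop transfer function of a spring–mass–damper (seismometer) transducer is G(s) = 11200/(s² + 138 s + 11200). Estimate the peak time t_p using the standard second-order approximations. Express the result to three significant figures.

ω_n = √11200 = 106 rad/s; ζ = 138/(2·106) = 0.652.
ω_d = 106·√(1 − 0.652²) = 80.2 rad/s. Then t_p = π/ω_d = 0.0392 s.

t_p ≈ 0.0392 s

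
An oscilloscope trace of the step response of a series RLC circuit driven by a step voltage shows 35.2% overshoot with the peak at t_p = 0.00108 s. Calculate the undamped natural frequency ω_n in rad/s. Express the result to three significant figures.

From the overshoot, ζ = −ln(OS)/√(π²+ln²(OS)) = 0.315.
From t_p = π/ω_d, ω_d = π/0.00108 = 2910 rad/s, so ω_n = ω_d/√(1−ζ²) = 3070 rad/s.

ω_n ≈ 3070 rad/s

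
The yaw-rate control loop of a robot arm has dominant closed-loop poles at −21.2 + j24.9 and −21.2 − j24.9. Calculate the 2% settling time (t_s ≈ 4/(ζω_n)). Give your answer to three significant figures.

For poles at −σ ± jω_d, ζω_n = σ = 21.2, so t_s ≈ 4/σ = 0.189 s.

t_s ≈ 0.189 s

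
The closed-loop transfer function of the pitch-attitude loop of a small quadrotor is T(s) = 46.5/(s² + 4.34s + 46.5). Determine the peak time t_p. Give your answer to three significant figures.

ω_n = √46.5 = 6.82 rad/s; ζ = 4.34/(2·6.82) = 0.318.
The damped frequency ω_d = ω_n√(1−ζ²) = 6.46 rad/s. Then t_p = π/ω_d = 0.486 s.

t_p ≈ 0.486 s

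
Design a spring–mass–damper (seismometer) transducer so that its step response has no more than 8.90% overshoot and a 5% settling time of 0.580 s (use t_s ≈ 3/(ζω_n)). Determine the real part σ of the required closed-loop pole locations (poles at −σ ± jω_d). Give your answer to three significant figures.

The settling-time spec alone fixes σ = ζω_n = 3/t_s = 3/0.580 = 5.17.
(Overshoot then fixes ζ = 0.610 and hence ω_d = σ·√(1−ζ²)/ζ = 6.72 rad/s.)

σ ≈ 5.17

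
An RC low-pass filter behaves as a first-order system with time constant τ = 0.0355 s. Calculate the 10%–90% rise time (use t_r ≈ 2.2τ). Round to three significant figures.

t_r ≈ 2.2τ = 0.0781 s.

t_r ≈ 0.0781 s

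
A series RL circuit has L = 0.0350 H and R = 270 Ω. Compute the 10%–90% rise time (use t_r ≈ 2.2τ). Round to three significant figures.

t_r ≈ 0.000285 s

τ = L/R = 0.0350/270 = 0.000130 s.
t_r ≈ 2.2τ = 0.000285 s.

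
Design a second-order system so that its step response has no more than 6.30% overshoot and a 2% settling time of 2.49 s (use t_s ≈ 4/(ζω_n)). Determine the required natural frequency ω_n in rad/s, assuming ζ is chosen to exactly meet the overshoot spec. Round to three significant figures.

ω_n ≈ 2.43 rad/s

Inverting the overshoot relation: ζ = |ln 0.0630|/√(π² + ln²0.0630) = 0.661.
Then ω_n = 4/(ζ t_s) = 4/(0.661 × 2.49) = 2.43 rad/s.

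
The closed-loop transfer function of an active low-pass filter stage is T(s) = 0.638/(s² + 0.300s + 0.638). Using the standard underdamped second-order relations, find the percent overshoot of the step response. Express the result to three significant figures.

Matching coefficients with s² + 2ζω_n s + ω_n² gives ω_n² = 0.638 ⇒ ω_n = 0.799 rad/s, and ζ = 0.300/(2ω_n) = 0.188.
%OS = 100·exp(−πζ/√(1−ζ²)) = 54.8%.

%OS ≈ 54.8%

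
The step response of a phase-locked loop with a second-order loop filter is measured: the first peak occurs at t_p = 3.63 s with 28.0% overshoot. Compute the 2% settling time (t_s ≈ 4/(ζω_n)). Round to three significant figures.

From the overshoot, ζ = −ln(OS)/√(π²+ln²(OS)) = 0.376.
t_p = π/ω_d ⇒ ω_d = 0.865 rad/s; then ω_n = ω_d/√(1−ζ²) = 0.934 rad/s.
t_s ≈ 4/(ζω_n) = 4/(0.376·0.934) = 11.4 s.

t_s ≈ 11.4 s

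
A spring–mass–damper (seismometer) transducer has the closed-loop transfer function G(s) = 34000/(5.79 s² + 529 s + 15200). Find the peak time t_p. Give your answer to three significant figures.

Dividing through by 5.79: denominator becomes s² + 91.36 s + 2625.
So ω_n = √2625 = 51.2 rad/s and ζ = 91.36/(2·51.2) = 0.892.
The damped frequency ω_d = ω_n√(1−ζ²) = 23.2 rad/s. t_p = π/ω_d = 0.135 s.

t_p ≈ 0.135 s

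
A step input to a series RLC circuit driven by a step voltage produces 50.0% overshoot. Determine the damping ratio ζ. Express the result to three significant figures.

ζ = −ln(OS)/√(π² + (ln OS)²). With OS = 0.500, ln OS = −0.6931 and ζ = 0.6931/3.217 = 0.215.

ζ ≈ 0.215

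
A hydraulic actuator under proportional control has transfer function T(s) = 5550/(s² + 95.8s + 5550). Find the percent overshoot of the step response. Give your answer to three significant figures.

Matching coefficients with s² + 2ζω_n s + ω_n² gives ω_n² = 5550 ⇒ ω_n = 74.5 rad/s, and ζ = 95.8/(2ω_n) = 0.643.
Overshoot: exp(−π·0.643/√(1−0.643²)) = 0.0715, i.e. 7.15%.

%OS ≈ 7.15%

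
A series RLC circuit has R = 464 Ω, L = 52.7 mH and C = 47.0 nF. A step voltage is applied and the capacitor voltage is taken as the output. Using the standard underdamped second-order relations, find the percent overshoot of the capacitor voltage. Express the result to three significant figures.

For a series RLC circuit (capacitor voltage as output), ω_n = 1/√(LC) = 1/√(52.7 mH · 47.0 nF) = 20100 rad/s.
ζ = (R/2)·√(C/L) = (464/2)·√(47.0 nF/52.7 mH) = 0.219.
%OS = 100 e^{−πζ/√(1−ζ²)} with ζ = 0.219 gives 49.4%.

%OS ≈ 49.4%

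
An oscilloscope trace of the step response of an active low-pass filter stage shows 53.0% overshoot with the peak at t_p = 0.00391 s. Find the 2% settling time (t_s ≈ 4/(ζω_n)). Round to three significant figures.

The overshoot fixes ζ = −ln(OS)/√(π²+ln²(OS)) = 0.198.
From t_p = π/ω_d, ω_d = π/0.00391 = 803 rad/s, so ω_n = ω_d/√(1−ζ²) = 820 rad/s.
t_s ≈ 4/(ζω_n) = 4/(0.198·820) = 0.0246 s.

t_s ≈ 0.0246 s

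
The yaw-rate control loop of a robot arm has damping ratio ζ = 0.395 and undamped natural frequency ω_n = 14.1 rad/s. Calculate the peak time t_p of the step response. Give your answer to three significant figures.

t_p ≈ 0.243 s

The damped frequency is ω_d = ω_n√(1−ζ²) = 14.1·√(1−0.156) = 13.0 rad/s.
Peak time t_p = π/ω_d = π/13.0 = 0.243 s.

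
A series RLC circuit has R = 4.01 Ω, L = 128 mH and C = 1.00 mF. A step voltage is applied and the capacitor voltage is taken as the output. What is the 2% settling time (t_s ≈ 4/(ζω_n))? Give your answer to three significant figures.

For a series RLC circuit (capacitor voltage as output), ω_n = 1/√(LC) = 1/√(128 mH · 1.00 mF) = 88.4 rad/s.
ζ = (R/2)·√(C/L) = (4.01/2)·√(1.00 mF/128 mH) = 0.177.
t_s ≈ 4/(ζω_n) = 0.255 s.

t_s ≈ 0.255 s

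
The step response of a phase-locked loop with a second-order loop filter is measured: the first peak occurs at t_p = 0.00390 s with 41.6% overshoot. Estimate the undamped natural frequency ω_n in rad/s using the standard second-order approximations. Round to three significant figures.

ω_n ≈ 836 rad/s

From the overshoot, ζ = −ln(OS)/√(π²+ln²(OS)) = 0.269.
t_p = π/ω_d ⇒ ω_d = 806 rad/s; then ω_n = ω_d/√(1−ζ²) = 836 rad/s.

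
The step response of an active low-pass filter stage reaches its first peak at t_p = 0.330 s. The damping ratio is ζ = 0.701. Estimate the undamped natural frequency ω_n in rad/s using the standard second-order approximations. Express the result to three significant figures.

ω_n ≈ 13.3 rad/s

Peak time t_p = π/ω_d, so ω_d = π/t_p = π/0.330 = 9.52 rad/s.
ω_n = ω_d/√(1−ζ²) = 9.52/√0.509 = 13.3 rad/s.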